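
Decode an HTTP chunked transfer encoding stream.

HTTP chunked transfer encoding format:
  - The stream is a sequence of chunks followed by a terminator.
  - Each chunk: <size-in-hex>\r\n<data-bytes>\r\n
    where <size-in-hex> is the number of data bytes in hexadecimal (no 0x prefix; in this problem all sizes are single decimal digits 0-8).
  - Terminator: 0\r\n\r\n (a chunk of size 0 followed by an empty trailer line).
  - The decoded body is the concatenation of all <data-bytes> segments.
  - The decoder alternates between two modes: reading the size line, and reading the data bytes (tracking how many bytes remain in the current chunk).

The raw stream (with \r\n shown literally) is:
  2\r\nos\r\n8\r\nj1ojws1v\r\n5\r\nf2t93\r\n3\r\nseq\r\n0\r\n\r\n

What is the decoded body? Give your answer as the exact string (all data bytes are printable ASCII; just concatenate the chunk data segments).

Chunk 1: stream[0..1]='2' size=0x2=2, data at stream[3..5]='os' -> body[0..2], body so far='os'
Chunk 2: stream[7..8]='8' size=0x8=8, data at stream[10..18]='j1ojws1v' -> body[2..10], body so far='osj1ojws1v'
Chunk 3: stream[20..21]='5' size=0x5=5, data at stream[23..28]='f2t93' -> body[10..15], body so far='osj1ojws1vf2t93'
Chunk 4: stream[30..31]='3' size=0x3=3, data at stream[33..36]='seq' -> body[15..18], body so far='osj1ojws1vf2t93seq'
Chunk 5: stream[38..39]='0' size=0 (terminator). Final body='osj1ojws1vf2t93seq' (18 bytes)

Answer: osj1ojws1vf2t93seq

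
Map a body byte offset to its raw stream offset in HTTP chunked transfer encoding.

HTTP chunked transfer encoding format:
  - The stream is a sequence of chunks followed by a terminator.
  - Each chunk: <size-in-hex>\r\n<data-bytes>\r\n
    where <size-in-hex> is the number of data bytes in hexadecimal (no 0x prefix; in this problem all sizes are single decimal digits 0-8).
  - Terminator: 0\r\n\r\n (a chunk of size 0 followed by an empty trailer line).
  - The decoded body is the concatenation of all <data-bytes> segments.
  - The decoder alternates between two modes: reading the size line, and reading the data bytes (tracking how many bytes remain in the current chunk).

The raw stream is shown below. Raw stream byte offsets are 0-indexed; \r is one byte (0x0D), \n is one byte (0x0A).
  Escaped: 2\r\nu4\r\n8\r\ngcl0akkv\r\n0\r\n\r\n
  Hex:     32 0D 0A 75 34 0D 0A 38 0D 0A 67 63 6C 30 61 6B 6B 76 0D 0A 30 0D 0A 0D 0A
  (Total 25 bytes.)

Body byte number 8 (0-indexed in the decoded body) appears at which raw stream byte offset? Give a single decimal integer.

Chunk 1: stream[0..1]='2' size=0x2=2, data at stream[3..5]='u4' -> body[0..2], body so far='u4'
Chunk 2: stream[7..8]='8' size=0x8=8, data at stream[10..18]='gcl0akkv' -> body[2..10], body so far='u4gcl0akkv'
Chunk 3: stream[20..21]='0' size=0 (terminator). Final body='u4gcl0akkv' (10 bytes)
Body byte 8 at stream offset 16

Answer: 16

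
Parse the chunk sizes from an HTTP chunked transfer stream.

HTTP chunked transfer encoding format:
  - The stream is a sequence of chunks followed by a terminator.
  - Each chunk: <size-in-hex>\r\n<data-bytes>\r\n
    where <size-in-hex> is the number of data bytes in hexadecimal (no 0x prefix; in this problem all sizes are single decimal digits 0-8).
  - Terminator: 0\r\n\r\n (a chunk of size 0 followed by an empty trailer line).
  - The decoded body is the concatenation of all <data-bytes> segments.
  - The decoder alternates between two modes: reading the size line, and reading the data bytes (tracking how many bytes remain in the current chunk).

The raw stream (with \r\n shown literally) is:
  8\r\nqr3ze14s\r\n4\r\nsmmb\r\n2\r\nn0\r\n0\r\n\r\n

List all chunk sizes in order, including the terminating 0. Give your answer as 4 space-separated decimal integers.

Chunk 1: stream[0..1]='8' size=0x8=8, data at stream[3..11]='qr3ze14s' -> body[0..8], body so far='qr3ze14s'
Chunk 2: stream[13..14]='4' size=0x4=4, data at stream[16..20]='smmb' -> body[8..12], body so far='qr3ze14ssmmb'
Chunk 3: stream[22..23]='2' size=0x2=2, data at stream[25..27]='n0' -> body[12..14], body so far='qr3ze14ssmmbn0'
Chunk 4: stream[29..30]='0' size=0 (terminator). Final body='qr3ze14ssmmbn0' (14 bytes)

Answer: 8 4 2 0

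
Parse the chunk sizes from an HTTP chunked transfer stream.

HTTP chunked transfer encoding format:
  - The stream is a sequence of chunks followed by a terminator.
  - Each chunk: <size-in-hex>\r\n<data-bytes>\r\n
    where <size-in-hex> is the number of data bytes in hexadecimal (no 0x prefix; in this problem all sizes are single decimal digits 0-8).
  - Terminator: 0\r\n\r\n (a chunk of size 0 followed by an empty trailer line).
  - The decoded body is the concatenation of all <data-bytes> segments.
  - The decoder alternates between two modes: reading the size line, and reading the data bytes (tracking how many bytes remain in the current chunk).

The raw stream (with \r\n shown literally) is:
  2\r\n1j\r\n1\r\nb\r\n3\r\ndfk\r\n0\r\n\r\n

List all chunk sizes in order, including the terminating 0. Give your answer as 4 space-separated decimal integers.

Answer: 2 1 3 0

Derivation:
Chunk 1: stream[0..1]='2' size=0x2=2, data at stream[3..5]='1j' -> body[0..2], body so far='1j'
Chunk 2: stream[7..8]='1' size=0x1=1, data at stream[10..11]='b' -> body[2..3], body so far='1jb'
Chunk 3: stream[13..14]='3' size=0x3=3, data at stream[16..19]='dfk' -> body[3..6], body so far='1jbdfk'
Chunk 4: stream[21..22]='0' size=0 (terminator). Final body='1jbdfk' (6 bytes)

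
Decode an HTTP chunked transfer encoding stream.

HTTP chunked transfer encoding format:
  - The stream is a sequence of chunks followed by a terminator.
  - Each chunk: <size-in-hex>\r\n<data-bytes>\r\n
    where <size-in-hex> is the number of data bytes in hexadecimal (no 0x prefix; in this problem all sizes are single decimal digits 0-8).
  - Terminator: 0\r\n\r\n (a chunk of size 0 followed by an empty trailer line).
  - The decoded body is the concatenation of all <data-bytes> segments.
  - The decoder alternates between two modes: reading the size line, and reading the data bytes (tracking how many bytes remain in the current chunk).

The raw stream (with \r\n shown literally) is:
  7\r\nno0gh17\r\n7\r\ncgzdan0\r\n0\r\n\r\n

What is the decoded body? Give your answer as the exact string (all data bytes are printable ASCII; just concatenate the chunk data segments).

Chunk 1: stream[0..1]='7' size=0x7=7, data at stream[3..10]='no0gh17' -> body[0..7], body so far='no0gh17'
Chunk 2: stream[12..13]='7' size=0x7=7, data at stream[15..22]='cgzdan0' -> body[7..14], body so far='no0gh17cgzdan0'
Chunk 3: stream[24..25]='0' size=0 (terminator). Final body='no0gh17cgzdan0' (14 bytes)

Answer: no0gh17cgzdan0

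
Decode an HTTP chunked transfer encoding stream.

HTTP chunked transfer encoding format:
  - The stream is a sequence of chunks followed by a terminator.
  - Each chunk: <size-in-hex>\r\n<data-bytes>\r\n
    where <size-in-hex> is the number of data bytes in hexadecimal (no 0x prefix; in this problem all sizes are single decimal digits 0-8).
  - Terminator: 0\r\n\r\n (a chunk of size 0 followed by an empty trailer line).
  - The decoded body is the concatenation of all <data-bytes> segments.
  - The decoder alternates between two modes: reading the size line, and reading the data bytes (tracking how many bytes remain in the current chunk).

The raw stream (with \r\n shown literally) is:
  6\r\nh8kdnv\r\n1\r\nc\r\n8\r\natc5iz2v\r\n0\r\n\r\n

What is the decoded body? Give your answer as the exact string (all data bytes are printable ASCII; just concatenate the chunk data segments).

Answer: h8kdnvcatc5iz2v

Derivation:
Chunk 1: stream[0..1]='6' size=0x6=6, data at stream[3..9]='h8kdnv' -> body[0..6], body so far='h8kdnv'
Chunk 2: stream[11..12]='1' size=0x1=1, data at stream[14..15]='c' -> body[6..7], body so far='h8kdnvc'
Chunk 3: stream[17..18]='8' size=0x8=8, data at stream[20..28]='atc5iz2v' -> body[7..15], body so far='h8kdnvcatc5iz2v'
Chunk 4: stream[30..31]='0' size=0 (terminator). Final body='h8kdnvcatc5iz2v' (15 bytes)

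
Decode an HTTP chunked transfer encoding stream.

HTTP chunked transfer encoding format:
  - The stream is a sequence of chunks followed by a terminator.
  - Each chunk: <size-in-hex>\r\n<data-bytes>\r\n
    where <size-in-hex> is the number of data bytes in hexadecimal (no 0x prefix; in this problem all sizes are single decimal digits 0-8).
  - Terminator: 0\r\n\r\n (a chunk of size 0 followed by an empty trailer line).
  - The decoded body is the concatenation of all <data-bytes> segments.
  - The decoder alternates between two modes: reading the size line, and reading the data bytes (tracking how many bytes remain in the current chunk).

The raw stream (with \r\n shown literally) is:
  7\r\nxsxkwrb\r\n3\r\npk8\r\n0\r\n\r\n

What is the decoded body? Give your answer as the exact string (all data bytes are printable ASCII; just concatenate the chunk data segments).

Answer: xsxkwrbpk8

Derivation:
Chunk 1: stream[0..1]='7' size=0x7=7, data at stream[3..10]='xsxkwrb' -> body[0..7], body so far='xsxkwrb'
Chunk 2: stream[12..13]='3' size=0x3=3, data at stream[15..18]='pk8' -> body[7..10], body so far='xsxkwrbpk8'
Chunk 3: stream[20..21]='0' size=0 (terminator). Final body='xsxkwrbpk8' (10 bytes)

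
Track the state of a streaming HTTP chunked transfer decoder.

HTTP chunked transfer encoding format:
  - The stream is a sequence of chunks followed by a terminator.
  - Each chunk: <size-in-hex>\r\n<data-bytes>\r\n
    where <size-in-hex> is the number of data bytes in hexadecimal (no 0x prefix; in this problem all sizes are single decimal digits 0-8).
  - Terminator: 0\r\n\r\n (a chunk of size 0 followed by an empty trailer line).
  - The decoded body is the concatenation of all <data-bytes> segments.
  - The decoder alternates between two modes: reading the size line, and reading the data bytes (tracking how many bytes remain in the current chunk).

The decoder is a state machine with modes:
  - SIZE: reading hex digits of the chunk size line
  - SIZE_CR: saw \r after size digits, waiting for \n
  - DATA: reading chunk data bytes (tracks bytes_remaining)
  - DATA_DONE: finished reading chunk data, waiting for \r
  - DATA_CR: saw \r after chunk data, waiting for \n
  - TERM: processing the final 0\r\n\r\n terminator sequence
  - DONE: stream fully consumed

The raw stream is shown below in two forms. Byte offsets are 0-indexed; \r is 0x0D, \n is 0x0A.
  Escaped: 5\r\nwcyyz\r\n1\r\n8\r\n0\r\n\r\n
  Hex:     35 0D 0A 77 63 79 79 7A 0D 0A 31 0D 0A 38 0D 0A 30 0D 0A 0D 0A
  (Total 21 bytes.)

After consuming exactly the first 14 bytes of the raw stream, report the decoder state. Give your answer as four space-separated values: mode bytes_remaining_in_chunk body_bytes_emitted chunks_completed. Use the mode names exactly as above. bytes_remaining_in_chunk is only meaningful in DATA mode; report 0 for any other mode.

Answer: DATA_DONE 0 6 1

Derivation:
Byte 0 = '5': mode=SIZE remaining=0 emitted=0 chunks_done=0
Byte 1 = 0x0D: mode=SIZE_CR remaining=0 emitted=0 chunks_done=0
Byte 2 = 0x0A: mode=DATA remaining=5 emitted=0 chunks_done=0
Byte 3 = 'w': mode=DATA remaining=4 emitted=1 chunks_done=0
Byte 4 = 'c': mode=DATA remaining=3 emitted=2 chunks_done=0
Byte 5 = 'y': mode=DATA remaining=2 emitted=3 chunks_done=0
Byte 6 = 'y': mode=DATA remaining=1 emitted=4 chunks_done=0
Byte 7 = 'z': mode=DATA_DONE remaining=0 emitted=5 chunks_done=0
Byte 8 = 0x0D: mode=DATA_CR remaining=0 emitted=5 chunks_done=0
Byte 9 = 0x0A: mode=SIZE remaining=0 emitted=5 chunks_done=1
Byte 10 = '1': mode=SIZE remaining=0 emitted=5 chunks_done=1
Byte 11 = 0x0D: mode=SIZE_CR remaining=0 emitted=5 chunks_done=1
Byte 12 = 0x0A: mode=DATA remaining=1 emitted=5 chunks_done=1
Byte 13 = '8': mode=DATA_DONE remaining=0 emitted=6 chunks_done=1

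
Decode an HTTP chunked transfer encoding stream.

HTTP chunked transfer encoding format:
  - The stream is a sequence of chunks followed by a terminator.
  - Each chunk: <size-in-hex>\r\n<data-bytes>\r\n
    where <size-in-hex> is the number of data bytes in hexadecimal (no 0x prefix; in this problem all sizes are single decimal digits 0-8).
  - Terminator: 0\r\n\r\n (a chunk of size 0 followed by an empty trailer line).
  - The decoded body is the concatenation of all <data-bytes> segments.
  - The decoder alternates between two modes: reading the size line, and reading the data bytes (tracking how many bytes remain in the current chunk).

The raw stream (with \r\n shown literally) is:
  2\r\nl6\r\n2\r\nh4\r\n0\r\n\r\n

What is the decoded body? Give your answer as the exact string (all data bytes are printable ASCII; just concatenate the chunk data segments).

Chunk 1: stream[0..1]='2' size=0x2=2, data at stream[3..5]='l6' -> body[0..2], body so far='l6'
Chunk 2: stream[7..8]='2' size=0x2=2, data at stream[10..12]='h4' -> body[2..4], body so far='l6h4'
Chunk 3: stream[14..15]='0' size=0 (terminator). Final body='l6h4' (4 bytes)

Answer: l6h4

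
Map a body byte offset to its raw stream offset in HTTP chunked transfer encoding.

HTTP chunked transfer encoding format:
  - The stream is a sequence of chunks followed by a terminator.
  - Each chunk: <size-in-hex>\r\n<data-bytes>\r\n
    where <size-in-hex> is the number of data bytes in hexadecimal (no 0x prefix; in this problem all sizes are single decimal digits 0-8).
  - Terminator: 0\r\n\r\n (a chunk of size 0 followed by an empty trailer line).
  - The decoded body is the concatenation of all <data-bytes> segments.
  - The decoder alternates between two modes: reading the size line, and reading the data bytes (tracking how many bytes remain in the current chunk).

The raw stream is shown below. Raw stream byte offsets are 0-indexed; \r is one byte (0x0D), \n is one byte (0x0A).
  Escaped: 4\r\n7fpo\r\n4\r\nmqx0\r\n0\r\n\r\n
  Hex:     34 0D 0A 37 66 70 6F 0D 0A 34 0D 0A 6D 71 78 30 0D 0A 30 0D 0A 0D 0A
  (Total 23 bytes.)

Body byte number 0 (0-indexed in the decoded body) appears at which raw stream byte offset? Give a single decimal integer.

Chunk 1: stream[0..1]='4' size=0x4=4, data at stream[3..7]='7fpo' -> body[0..4], body so far='7fpo'
Chunk 2: stream[9..10]='4' size=0x4=4, data at stream[12..16]='mqx0' -> body[4..8], body so far='7fpomqx0'
Chunk 3: stream[18..19]='0' size=0 (terminator). Final body='7fpomqx0' (8 bytes)
Body byte 0 at stream offset 3

Answer: 3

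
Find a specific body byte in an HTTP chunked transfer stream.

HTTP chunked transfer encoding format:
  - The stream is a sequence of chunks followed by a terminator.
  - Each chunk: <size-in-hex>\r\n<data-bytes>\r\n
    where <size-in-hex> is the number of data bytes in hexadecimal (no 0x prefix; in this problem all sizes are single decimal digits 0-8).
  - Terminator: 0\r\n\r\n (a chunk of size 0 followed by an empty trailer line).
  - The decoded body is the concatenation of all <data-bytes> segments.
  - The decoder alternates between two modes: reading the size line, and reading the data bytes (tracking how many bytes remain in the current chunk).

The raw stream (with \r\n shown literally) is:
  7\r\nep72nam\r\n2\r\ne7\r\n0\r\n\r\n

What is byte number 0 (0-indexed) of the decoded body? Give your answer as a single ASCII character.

Chunk 1: stream[0..1]='7' size=0x7=7, data at stream[3..10]='ep72nam' -> body[0..7], body so far='ep72nam'
Chunk 2: stream[12..13]='2' size=0x2=2, data at stream[15..17]='e7' -> body[7..9], body so far='ep72name7'
Chunk 3: stream[19..20]='0' size=0 (terminator). Final body='ep72name7' (9 bytes)
Body byte 0 = 'e'

Answer: e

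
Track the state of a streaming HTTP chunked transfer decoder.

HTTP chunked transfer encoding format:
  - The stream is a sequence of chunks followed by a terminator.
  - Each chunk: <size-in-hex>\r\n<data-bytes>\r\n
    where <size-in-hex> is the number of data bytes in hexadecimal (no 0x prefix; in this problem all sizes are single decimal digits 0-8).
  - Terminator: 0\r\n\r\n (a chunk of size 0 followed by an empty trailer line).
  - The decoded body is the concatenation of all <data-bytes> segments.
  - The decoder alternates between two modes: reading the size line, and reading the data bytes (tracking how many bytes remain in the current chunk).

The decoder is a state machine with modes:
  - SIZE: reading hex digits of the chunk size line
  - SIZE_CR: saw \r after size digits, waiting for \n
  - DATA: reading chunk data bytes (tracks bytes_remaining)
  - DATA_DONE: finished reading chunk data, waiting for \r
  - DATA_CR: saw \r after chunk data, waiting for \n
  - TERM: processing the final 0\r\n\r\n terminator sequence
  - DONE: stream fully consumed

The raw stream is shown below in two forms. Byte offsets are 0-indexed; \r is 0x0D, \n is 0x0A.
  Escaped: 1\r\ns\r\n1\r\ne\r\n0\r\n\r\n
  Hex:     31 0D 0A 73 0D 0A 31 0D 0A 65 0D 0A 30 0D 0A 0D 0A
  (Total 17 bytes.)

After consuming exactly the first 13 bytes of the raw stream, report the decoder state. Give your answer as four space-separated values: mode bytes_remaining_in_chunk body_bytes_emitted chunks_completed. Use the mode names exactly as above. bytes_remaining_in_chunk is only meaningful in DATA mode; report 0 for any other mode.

Answer: SIZE 0 2 2

Derivation:
Byte 0 = '1': mode=SIZE remaining=0 emitted=0 chunks_done=0
Byte 1 = 0x0D: mode=SIZE_CR remaining=0 emitted=0 chunks_done=0
Byte 2 = 0x0A: mode=DATA remaining=1 emitted=0 chunks_done=0
Byte 3 = 's': mode=DATA_DONE remaining=0 emitted=1 chunks_done=0
Byte 4 = 0x0D: mode=DATA_CR remaining=0 emitted=1 chunks_done=0
Byte 5 = 0x0A: mode=SIZE remaining=0 emitted=1 chunks_done=1
Byte 6 = '1': mode=SIZE remaining=0 emitted=1 chunks_done=1
Byte 7 = 0x0D: mode=SIZE_CR remaining=0 emitted=1 chunks_done=1
Byte 8 = 0x0A: mode=DATA remaining=1 emitted=1 chunks_done=1
Byte 9 = 'e': mode=DATA_DONE remaining=0 emitted=2 chunks_done=1
Byte 10 = 0x0D: mode=DATA_CR remaining=0 emitted=2 chunks_done=1
Byte 11 = 0x0A: mode=SIZE remaining=0 emitted=2 chunks_done=2
Byte 12 = '0': mode=SIZE remaining=0 emitted=2 chunks_done=2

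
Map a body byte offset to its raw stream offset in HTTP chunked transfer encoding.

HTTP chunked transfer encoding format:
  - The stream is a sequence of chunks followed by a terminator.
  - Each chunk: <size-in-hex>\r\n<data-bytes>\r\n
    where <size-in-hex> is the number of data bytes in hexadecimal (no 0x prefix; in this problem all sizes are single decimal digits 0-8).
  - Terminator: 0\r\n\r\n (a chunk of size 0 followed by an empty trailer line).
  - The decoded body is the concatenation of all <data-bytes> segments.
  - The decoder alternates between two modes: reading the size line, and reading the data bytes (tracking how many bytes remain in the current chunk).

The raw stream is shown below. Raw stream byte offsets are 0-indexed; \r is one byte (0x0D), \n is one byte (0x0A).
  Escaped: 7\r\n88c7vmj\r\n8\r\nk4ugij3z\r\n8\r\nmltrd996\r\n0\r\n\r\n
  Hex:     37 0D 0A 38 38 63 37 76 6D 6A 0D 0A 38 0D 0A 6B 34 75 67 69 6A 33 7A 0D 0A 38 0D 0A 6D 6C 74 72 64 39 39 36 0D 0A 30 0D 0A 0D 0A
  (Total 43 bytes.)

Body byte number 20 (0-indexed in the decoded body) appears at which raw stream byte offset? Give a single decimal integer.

Answer: 33

Derivation:
Chunk 1: stream[0..1]='7' size=0x7=7, data at stream[3..10]='88c7vmj' -> body[0..7], body so far='88c7vmj'
Chunk 2: stream[12..13]='8' size=0x8=8, data at stream[15..23]='k4ugij3z' -> body[7..15], body so far='88c7vmjk4ugij3z'
Chunk 3: stream[25..26]='8' size=0x8=8, data at stream[28..36]='mltrd996' -> body[15..23], body so far='88c7vmjk4ugij3zmltrd996'
Chunk 4: stream[38..39]='0' size=0 (terminator). Final body='88c7vmjk4ugij3zmltrd996' (23 bytes)
Body byte 20 at stream offset 33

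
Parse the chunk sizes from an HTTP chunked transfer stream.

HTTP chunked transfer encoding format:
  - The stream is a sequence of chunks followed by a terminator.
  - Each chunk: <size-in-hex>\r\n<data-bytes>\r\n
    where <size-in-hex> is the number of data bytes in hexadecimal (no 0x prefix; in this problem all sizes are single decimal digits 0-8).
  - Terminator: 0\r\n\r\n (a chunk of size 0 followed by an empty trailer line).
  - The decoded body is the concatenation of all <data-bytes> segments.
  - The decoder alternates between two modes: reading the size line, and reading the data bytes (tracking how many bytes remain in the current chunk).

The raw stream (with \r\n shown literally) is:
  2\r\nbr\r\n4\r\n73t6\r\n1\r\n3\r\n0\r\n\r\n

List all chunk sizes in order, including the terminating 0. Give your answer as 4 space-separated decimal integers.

Chunk 1: stream[0..1]='2' size=0x2=2, data at stream[3..5]='br' -> body[0..2], body so far='br'
Chunk 2: stream[7..8]='4' size=0x4=4, data at stream[10..14]='73t6' -> body[2..6], body so far='br73t6'
Chunk 3: stream[16..17]='1' size=0x1=1, data at stream[19..20]='3' -> body[6..7], body so far='br73t63'
Chunk 4: stream[22..23]='0' size=0 (terminator). Final body='br73t63' (7 bytes)

Answer: 2 4 1 0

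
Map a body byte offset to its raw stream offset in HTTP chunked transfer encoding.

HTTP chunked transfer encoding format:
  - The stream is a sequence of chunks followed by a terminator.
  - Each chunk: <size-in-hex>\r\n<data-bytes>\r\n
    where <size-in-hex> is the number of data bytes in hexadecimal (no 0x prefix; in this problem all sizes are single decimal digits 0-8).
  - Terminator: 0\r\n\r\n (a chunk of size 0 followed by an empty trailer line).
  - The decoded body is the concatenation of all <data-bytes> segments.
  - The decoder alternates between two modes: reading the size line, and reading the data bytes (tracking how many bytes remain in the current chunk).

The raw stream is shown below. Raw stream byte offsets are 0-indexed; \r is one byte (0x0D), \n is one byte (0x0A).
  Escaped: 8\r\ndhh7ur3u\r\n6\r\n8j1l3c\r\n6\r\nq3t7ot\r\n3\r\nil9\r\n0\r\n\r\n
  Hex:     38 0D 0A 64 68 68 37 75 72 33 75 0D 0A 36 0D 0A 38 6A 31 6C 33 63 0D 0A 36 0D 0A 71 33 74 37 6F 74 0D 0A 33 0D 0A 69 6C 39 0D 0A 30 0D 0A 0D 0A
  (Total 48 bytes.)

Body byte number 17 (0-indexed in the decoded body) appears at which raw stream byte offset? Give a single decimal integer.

Answer: 30

Derivation:
Chunk 1: stream[0..1]='8' size=0x8=8, data at stream[3..11]='dhh7ur3u' -> body[0..8], body so far='dhh7ur3u'
Chunk 2: stream[13..14]='6' size=0x6=6, data at stream[16..22]='8j1l3c' -> body[8..14], body so far='dhh7ur3u8j1l3c'
Chunk 3: stream[24..25]='6' size=0x6=6, data at stream[27..33]='q3t7ot' -> body[14..20], body so far='dhh7ur3u8j1l3cq3t7ot'
Chunk 4: stream[35..36]='3' size=0x3=3, data at stream[38..41]='il9' -> body[20..23], body so far='dhh7ur3u8j1l3cq3t7otil9'
Chunk 5: stream[43..44]='0' size=0 (terminator). Final body='dhh7ur3u8j1l3cq3t7otil9' (23 bytes)
Body byte 17 at stream offset 30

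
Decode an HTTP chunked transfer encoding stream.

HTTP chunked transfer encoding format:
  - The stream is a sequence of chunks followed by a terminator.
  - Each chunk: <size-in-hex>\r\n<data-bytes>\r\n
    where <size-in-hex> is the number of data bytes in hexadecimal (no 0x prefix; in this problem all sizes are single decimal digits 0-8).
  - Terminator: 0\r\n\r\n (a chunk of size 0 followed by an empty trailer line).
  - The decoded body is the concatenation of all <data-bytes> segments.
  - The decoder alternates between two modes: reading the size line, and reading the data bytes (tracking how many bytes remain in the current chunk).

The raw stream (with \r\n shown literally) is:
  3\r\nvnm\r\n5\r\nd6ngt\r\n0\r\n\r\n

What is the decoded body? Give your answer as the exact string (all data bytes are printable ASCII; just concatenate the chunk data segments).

Answer: vnmd6ngt

Derivation:
Chunk 1: stream[0..1]='3' size=0x3=3, data at stream[3..6]='vnm' -> body[0..3], body so far='vnm'
Chunk 2: stream[8..9]='5' size=0x5=5, data at stream[11..16]='d6ngt' -> body[3..8], body so far='vnmd6ngt'
Chunk 3: stream[18..19]='0' size=0 (terminator). Final body='vnmd6ngt' (8 bytes)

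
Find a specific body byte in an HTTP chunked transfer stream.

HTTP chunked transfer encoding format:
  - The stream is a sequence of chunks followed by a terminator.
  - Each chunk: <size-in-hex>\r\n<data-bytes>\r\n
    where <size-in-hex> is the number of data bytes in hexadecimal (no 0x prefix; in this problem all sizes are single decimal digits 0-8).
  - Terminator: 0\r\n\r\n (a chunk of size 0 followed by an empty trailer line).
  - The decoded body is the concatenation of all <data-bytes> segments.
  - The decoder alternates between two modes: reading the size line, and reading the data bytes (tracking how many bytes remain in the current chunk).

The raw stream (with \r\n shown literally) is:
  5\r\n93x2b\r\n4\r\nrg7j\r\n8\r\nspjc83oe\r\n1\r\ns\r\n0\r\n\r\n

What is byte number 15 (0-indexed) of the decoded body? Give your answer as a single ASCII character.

Answer: o

Derivation:
Chunk 1: stream[0..1]='5' size=0x5=5, data at stream[3..8]='93x2b' -> body[0..5], body so far='93x2b'
Chunk 2: stream[10..11]='4' size=0x4=4, data at stream[13..17]='rg7j' -> body[5..9], body so far='93x2brg7j'
Chunk 3: stream[19..20]='8' size=0x8=8, data at stream[22..30]='spjc83oe' -> body[9..17], body so far='93x2brg7jspjc83oe'
Chunk 4: stream[32..33]='1' size=0x1=1, data at stream[35..36]='s' -> body[17..18], body so far='93x2brg7jspjc83oes'
Chunk 5: stream[38..39]='0' size=0 (terminator). Final body='93x2brg7jspjc83oes' (18 bytes)
Body byte 15 = 'o'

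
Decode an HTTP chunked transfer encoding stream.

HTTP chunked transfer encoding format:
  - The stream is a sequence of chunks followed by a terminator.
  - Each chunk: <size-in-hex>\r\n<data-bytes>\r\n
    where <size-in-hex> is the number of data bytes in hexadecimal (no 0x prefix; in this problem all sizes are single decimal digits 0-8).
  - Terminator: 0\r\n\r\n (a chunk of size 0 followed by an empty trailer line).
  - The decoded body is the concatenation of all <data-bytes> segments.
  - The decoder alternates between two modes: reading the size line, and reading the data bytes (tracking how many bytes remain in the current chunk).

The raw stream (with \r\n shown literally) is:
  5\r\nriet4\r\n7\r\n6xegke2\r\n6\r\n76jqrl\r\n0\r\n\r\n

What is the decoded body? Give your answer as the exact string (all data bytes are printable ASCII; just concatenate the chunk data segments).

Chunk 1: stream[0..1]='5' size=0x5=5, data at stream[3..8]='riet4' -> body[0..5], body so far='riet4'
Chunk 2: stream[10..11]='7' size=0x7=7, data at stream[13..20]='6xegke2' -> body[5..12], body so far='riet46xegke2'
Chunk 3: stream[22..23]='6' size=0x6=6, data at stream[25..31]='76jqrl' -> body[12..18], body so far='riet46xegke276jqrl'
Chunk 4: stream[33..34]='0' size=0 (terminator). Final body='riet46xegke276jqrl' (18 bytes)

Answer: riet46xegke276jqrl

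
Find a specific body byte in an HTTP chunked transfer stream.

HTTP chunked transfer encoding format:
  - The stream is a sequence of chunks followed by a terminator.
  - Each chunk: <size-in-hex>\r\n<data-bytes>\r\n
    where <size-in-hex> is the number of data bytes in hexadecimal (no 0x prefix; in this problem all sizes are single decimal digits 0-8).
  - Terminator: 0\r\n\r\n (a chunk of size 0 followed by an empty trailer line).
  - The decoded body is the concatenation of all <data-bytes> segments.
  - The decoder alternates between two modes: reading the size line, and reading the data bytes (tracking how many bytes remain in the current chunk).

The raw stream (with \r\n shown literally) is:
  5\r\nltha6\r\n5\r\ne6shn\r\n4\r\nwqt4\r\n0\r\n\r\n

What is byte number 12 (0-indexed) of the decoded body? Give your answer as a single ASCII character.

Chunk 1: stream[0..1]='5' size=0x5=5, data at stream[3..8]='ltha6' -> body[0..5], body so far='ltha6'
Chunk 2: stream[10..11]='5' size=0x5=5, data at stream[13..18]='e6shn' -> body[5..10], body so far='ltha6e6shn'
Chunk 3: stream[20..21]='4' size=0x4=4, data at stream[23..27]='wqt4' -> body[10..14], body so far='ltha6e6shnwqt4'
Chunk 4: stream[29..30]='0' size=0 (terminator). Final body='ltha6e6shnwqt4' (14 bytes)
Body byte 12 = 't'

Answer: t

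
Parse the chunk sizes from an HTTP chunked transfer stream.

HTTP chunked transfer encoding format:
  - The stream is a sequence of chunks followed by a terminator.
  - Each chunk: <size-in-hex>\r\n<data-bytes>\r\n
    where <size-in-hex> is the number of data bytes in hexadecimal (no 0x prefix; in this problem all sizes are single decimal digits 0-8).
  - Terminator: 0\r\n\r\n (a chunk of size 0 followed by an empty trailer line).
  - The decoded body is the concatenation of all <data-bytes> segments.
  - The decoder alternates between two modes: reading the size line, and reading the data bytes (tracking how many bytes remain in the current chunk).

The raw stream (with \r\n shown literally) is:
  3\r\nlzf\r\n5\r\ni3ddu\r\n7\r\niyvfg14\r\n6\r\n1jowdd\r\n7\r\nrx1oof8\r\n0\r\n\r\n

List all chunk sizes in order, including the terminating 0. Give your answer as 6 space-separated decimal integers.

Chunk 1: stream[0..1]='3' size=0x3=3, data at stream[3..6]='lzf' -> body[0..3], body so far='lzf'
Chunk 2: stream[8..9]='5' size=0x5=5, data at stream[11..16]='i3ddu' -> body[3..8], body so far='lzfi3ddu'
Chunk 3: stream[18..19]='7' size=0x7=7, data at stream[21..28]='iyvfg14' -> body[8..15], body so far='lzfi3dduiyvfg14'
Chunk 4: stream[30..31]='6' size=0x6=6, data at stream[33..39]='1jowdd' -> body[15..21], body so far='lzfi3dduiyvfg141jowdd'
Chunk 5: stream[41..42]='7' size=0x7=7, data at stream[44..51]='rx1oof8' -> body[21..28], body so far='lzfi3dduiyvfg141jowddrx1oof8'
Chunk 6: stream[53..54]='0' size=0 (terminator). Final body='lzfi3dduiyvfg141jowddrx1oof8' (28 bytes)

Answer: 3 5 7 6 7 0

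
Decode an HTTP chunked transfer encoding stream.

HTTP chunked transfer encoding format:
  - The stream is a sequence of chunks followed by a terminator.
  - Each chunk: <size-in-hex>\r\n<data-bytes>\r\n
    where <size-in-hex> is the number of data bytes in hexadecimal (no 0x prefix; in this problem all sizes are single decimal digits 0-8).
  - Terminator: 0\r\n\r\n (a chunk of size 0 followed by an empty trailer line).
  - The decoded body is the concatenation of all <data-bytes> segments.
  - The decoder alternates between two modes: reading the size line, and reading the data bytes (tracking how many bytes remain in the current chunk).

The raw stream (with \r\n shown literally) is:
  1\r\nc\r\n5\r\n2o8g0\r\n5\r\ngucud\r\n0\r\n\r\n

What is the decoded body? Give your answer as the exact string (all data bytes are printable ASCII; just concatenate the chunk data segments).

Answer: c2o8g0gucud

Derivation:
Chunk 1: stream[0..1]='1' size=0x1=1, data at stream[3..4]='c' -> body[0..1], body so far='c'
Chunk 2: stream[6..7]='5' size=0x5=5, data at stream[9..14]='2o8g0' -> body[1..6], body so far='c2o8g0'
Chunk 3: stream[16..17]='5' size=0x5=5, data at stream[19..24]='gucud' -> body[6..11], body so far='c2o8g0gucud'
Chunk 4: stream[26..27]='0' size=0 (terminator). Final body='c2o8g0gucud' (11 bytes)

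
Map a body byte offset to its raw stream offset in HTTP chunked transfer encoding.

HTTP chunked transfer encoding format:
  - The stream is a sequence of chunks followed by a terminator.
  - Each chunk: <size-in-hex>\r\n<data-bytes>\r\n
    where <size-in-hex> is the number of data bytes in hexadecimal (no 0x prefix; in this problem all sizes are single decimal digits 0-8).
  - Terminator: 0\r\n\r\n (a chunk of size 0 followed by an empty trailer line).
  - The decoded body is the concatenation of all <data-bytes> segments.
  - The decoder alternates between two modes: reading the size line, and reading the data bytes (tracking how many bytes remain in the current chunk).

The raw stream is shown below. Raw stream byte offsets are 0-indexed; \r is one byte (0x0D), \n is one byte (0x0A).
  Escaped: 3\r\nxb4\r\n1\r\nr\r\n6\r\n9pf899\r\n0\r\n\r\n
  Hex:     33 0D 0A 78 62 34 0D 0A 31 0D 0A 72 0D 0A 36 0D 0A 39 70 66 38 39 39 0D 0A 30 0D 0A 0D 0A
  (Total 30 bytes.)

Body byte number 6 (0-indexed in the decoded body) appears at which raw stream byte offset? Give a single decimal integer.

Answer: 19

Derivation:
Chunk 1: stream[0..1]='3' size=0x3=3, data at stream[3..6]='xb4' -> body[0..3], body so far='xb4'
Chunk 2: stream[8..9]='1' size=0x1=1, data at stream[11..12]='r' -> body[3..4], body so far='xb4r'
Chunk 3: stream[14..15]='6' size=0x6=6, data at stream[17..23]='9pf899' -> body[4..10], body so far='xb4r9pf899'
Chunk 4: stream[25..26]='0' size=0 (terminator). Final body='xb4r9pf899' (10 bytes)
Body byte 6 at stream offset 19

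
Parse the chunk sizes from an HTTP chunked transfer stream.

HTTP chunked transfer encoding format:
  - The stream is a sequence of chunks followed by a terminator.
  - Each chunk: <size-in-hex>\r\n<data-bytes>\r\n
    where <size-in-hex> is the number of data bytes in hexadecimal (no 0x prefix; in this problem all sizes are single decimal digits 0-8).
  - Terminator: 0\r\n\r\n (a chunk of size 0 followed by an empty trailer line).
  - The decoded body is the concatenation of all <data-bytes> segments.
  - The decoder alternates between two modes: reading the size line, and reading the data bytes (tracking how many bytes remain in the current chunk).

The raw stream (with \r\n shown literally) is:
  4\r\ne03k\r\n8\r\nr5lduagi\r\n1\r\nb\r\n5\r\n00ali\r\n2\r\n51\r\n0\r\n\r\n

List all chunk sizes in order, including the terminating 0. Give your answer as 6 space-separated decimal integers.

Chunk 1: stream[0..1]='4' size=0x4=4, data at stream[3..7]='e03k' -> body[0..4], body so far='e03k'
Chunk 2: stream[9..10]='8' size=0x8=8, data at stream[12..20]='r5lduagi' -> body[4..12], body so far='e03kr5lduagi'
Chunk 3: stream[22..23]='1' size=0x1=1, data at stream[25..26]='b' -> body[12..13], body so far='e03kr5lduagib'
Chunk 4: stream[28..29]='5' size=0x5=5, data at stream[31..36]='00ali' -> body[13..18], body so far='e03kr5lduagib00ali'
Chunk 5: stream[38..39]='2' size=0x2=2, data at stream[41..43]='51' -> body[18..20], body so far='e03kr5lduagib00ali51'
Chunk 6: stream[45..46]='0' size=0 (terminator). Final body='e03kr5lduagib00ali51' (20 bytes)

Answer: 4 8 1 5 2 0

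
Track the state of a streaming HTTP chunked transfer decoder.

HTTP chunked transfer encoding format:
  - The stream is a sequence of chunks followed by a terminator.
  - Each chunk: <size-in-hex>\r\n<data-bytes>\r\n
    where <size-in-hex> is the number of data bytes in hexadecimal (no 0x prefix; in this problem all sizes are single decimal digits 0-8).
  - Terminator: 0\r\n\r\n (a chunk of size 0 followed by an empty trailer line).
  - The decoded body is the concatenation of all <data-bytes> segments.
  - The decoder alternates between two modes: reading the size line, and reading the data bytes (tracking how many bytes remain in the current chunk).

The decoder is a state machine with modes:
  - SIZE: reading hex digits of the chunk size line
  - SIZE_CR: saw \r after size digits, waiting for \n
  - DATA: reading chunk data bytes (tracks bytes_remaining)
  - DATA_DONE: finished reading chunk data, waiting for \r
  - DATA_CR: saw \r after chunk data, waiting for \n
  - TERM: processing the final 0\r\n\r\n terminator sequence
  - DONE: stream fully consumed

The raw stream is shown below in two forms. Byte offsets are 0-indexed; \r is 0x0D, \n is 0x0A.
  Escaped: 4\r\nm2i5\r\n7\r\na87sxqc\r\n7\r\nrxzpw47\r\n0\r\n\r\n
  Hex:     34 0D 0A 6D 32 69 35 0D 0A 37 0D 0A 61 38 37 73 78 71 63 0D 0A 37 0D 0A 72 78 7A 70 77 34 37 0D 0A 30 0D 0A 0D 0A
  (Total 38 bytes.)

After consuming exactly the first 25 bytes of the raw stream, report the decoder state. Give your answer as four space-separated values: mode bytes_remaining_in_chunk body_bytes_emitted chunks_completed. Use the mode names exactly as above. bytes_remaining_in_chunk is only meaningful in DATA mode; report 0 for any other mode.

Byte 0 = '4': mode=SIZE remaining=0 emitted=0 chunks_done=0
Byte 1 = 0x0D: mode=SIZE_CR remaining=0 emitted=0 chunks_done=0
Byte 2 = 0x0A: mode=DATA remaining=4 emitted=0 chunks_done=0
Byte 3 = 'm': mode=DATA remaining=3 emitted=1 chunks_done=0
Byte 4 = '2': mode=DATA remaining=2 emitted=2 chunks_done=0
Byte 5 = 'i': mode=DATA remaining=1 emitted=3 chunks_done=0
Byte 6 = '5': mode=DATA_DONE remaining=0 emitted=4 chunks_done=0
Byte 7 = 0x0D: mode=DATA_CR remaining=0 emitted=4 chunks_done=0
Byte 8 = 0x0A: mode=SIZE remaining=0 emitted=4 chunks_done=1
Byte 9 = '7': mode=SIZE remaining=0 emitted=4 chunks_done=1
Byte 10 = 0x0D: mode=SIZE_CR remaining=0 emitted=4 chunks_done=1
Byte 11 = 0x0A: mode=DATA remaining=7 emitted=4 chunks_done=1
Byte 12 = 'a': mode=DATA remaining=6 emitted=5 chunks_done=1
Byte 13 = '8': mode=DATA remaining=5 emitted=6 chunks_done=1
Byte 14 = '7': mode=DATA remaining=4 emitted=7 chunks_done=1
Byte 15 = 's': mode=DATA remaining=3 emitted=8 chunks_done=1
Byte 16 = 'x': mode=DATA remaining=2 emitted=9 chunks_done=1
Byte 17 = 'q': mode=DATA remaining=1 emitted=10 chunks_done=1
Byte 18 = 'c': mode=DATA_DONE remaining=0 emitted=11 chunks_done=1
Byte 19 = 0x0D: mode=DATA_CR remaining=0 emitted=11 chunks_done=1
Byte 20 = 0x0A: mode=SIZE remaining=0 emitted=11 chunks_done=2
Byte 21 = '7': mode=SIZE remaining=0 emitted=11 chunks_done=2
Byte 22 = 0x0D: mode=SIZE_CR remaining=0 emitted=11 chunks_done=2
Byte 23 = 0x0A: mode=DATA remaining=7 emitted=11 chunks_done=2
Byte 24 = 'r': mode=DATA remaining=6 emitted=12 chunks_done=2

Answer: DATA 6 12 2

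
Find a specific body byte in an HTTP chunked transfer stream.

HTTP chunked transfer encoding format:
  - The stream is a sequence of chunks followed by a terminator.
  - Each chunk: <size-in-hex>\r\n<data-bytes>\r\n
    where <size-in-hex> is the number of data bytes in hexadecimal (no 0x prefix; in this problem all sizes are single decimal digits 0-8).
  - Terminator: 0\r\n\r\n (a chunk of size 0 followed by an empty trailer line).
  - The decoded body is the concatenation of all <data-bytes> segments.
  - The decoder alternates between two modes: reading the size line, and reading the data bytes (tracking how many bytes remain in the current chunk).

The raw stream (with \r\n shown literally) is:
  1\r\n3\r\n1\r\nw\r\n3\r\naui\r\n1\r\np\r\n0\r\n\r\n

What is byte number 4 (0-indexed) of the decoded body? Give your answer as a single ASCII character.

Answer: i

Derivation:
Chunk 1: stream[0..1]='1' size=0x1=1, data at stream[3..4]='3' -> body[0..1], body so far='3'
Chunk 2: stream[6..7]='1' size=0x1=1, data at stream[9..10]='w' -> body[1..2], body so far='3w'
Chunk 3: stream[12..13]='3' size=0x3=3, data at stream[15..18]='aui' -> body[2..5], body so far='3waui'
Chunk 4: stream[20..21]='1' size=0x1=1, data at stream[23..24]='p' -> body[5..6], body so far='3wauip'
Chunk 5: stream[26..27]='0' size=0 (terminator). Final body='3wauip' (6 bytes)
Body byte 4 = 'i'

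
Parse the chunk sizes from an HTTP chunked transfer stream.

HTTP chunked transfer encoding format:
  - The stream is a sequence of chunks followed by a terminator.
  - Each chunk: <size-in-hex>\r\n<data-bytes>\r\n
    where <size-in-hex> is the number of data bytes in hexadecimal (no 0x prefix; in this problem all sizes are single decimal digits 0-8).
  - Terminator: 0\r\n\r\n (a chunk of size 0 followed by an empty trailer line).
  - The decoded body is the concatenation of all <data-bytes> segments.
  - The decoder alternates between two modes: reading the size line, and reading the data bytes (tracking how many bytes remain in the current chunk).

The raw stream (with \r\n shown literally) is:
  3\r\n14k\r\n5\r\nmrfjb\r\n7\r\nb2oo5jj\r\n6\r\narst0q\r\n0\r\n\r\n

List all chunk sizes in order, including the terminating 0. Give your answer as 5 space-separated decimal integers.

Answer: 3 5 7 6 0

Derivation:
Chunk 1: stream[0..1]='3' size=0x3=3, data at stream[3..6]='14k' -> body[0..3], body so far='14k'
Chunk 2: stream[8..9]='5' size=0x5=5, data at stream[11..16]='mrfjb' -> body[3..8], body so far='14kmrfjb'
Chunk 3: stream[18..19]='7' size=0x7=7, data at stream[21..28]='b2oo5jj' -> body[8..15], body so far='14kmrfjbb2oo5jj'
Chunk 4: stream[30..31]='6' size=0x6=6, data at stream[33..39]='arst0q' -> body[15..21], body so far='14kmrfjbb2oo5jjarst0q'
Chunk 5: stream[41..42]='0' size=0 (terminator). Final body='14kmrfjbb2oo5jjarst0q' (21 bytes)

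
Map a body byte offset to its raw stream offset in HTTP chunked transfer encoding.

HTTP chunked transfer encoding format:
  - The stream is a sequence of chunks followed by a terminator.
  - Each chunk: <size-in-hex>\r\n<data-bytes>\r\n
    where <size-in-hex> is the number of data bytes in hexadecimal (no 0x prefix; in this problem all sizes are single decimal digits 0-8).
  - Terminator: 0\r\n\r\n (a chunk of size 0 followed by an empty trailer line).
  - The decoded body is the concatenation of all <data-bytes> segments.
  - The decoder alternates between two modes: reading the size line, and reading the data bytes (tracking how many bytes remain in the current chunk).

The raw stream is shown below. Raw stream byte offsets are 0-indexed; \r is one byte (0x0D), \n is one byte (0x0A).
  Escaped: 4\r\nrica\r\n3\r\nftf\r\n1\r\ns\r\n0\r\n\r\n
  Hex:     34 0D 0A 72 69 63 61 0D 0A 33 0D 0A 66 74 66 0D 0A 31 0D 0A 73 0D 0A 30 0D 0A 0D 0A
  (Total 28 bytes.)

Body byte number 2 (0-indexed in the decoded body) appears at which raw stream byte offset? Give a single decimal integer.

Chunk 1: stream[0..1]='4' size=0x4=4, data at stream[3..7]='rica' -> body[0..4], body so far='rica'
Chunk 2: stream[9..10]='3' size=0x3=3, data at stream[12..15]='ftf' -> body[4..7], body so far='ricaftf'
Chunk 3: stream[17..18]='1' size=0x1=1, data at stream[20..21]='s' -> body[7..8], body so far='ricaftfs'
Chunk 4: stream[23..24]='0' size=0 (terminator). Final body='ricaftfs' (8 bytes)
Body byte 2 at stream offset 5

Answer: 5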